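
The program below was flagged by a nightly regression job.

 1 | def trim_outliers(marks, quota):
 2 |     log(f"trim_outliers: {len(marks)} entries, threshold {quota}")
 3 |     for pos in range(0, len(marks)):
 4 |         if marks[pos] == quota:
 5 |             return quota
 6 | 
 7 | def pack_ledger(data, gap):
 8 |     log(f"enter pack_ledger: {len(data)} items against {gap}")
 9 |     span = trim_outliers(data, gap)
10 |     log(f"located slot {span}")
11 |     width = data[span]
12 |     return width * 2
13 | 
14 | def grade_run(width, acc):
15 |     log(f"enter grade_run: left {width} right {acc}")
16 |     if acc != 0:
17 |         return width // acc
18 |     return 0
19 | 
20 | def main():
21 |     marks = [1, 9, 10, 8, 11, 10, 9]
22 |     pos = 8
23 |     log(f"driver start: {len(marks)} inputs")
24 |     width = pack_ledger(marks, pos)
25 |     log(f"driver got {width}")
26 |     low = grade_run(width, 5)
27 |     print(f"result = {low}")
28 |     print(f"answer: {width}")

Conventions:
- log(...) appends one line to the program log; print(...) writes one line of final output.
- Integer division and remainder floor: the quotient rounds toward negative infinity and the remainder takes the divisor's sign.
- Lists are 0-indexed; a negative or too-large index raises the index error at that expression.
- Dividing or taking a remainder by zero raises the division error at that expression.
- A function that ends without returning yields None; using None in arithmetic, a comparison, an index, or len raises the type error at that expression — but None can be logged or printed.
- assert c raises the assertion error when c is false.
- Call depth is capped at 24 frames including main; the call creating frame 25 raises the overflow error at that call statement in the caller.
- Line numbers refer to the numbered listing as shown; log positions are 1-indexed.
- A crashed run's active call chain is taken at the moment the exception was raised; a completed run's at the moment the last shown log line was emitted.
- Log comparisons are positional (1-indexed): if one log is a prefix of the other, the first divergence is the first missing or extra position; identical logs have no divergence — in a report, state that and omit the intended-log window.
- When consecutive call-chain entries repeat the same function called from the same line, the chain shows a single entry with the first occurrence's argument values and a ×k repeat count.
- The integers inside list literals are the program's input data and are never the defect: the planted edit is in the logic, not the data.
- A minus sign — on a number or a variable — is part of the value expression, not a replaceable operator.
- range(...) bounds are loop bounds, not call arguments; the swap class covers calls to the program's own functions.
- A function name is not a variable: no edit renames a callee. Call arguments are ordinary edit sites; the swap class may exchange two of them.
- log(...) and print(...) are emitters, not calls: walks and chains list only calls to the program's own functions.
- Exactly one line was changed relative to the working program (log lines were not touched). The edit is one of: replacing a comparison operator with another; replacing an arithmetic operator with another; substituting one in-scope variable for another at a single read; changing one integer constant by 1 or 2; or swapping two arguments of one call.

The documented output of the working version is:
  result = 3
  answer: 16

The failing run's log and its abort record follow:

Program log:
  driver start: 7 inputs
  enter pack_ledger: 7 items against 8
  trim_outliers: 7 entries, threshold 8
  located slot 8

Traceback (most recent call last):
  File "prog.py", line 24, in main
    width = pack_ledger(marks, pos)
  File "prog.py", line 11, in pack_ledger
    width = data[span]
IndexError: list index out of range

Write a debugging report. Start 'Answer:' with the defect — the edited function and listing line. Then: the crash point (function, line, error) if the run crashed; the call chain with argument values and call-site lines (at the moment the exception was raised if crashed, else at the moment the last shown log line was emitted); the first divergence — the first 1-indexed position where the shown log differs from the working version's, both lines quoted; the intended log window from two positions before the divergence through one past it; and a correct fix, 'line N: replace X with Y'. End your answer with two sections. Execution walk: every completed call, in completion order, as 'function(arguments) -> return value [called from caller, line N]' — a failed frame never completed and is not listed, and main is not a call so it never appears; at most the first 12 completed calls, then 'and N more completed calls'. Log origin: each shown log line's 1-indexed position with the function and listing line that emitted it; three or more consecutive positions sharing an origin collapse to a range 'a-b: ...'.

Answer: the defect is in trim_outliers at line 5.
The tell: At log position 4 the runs split — shown 'located slot 8', but the working version logs 'located slot 3'.
Crash: pack_ledger, line 11, IndexError.
Call chain: main -> pack_ledger([1, 9, 10, 8, 11, 10, 9], 8) (called at line 24).
First divergence: position 4 — the shown line 'located slot 8' should read 'located slot 3'.
Intended log window:
  2: enter pack_ledger: 7 items against 8
  3: trim_outliers: 7 entries, threshold 8
  4: located slot 3
  5: driver got 16
Execution walk:
  trim_outliers([1, 9, 10, 8, 11, 10, 9], 8) -> 8  [called from pack_ledger, line 9]
Log line origins:
  1: logged in main at line 23
  2: logged in pack_ledger at line 8
  3: logged in trim_outliers at line 2
  4: logged in pack_ledger at line 10
A correct fix: line 5: replace `quota` with `pos`.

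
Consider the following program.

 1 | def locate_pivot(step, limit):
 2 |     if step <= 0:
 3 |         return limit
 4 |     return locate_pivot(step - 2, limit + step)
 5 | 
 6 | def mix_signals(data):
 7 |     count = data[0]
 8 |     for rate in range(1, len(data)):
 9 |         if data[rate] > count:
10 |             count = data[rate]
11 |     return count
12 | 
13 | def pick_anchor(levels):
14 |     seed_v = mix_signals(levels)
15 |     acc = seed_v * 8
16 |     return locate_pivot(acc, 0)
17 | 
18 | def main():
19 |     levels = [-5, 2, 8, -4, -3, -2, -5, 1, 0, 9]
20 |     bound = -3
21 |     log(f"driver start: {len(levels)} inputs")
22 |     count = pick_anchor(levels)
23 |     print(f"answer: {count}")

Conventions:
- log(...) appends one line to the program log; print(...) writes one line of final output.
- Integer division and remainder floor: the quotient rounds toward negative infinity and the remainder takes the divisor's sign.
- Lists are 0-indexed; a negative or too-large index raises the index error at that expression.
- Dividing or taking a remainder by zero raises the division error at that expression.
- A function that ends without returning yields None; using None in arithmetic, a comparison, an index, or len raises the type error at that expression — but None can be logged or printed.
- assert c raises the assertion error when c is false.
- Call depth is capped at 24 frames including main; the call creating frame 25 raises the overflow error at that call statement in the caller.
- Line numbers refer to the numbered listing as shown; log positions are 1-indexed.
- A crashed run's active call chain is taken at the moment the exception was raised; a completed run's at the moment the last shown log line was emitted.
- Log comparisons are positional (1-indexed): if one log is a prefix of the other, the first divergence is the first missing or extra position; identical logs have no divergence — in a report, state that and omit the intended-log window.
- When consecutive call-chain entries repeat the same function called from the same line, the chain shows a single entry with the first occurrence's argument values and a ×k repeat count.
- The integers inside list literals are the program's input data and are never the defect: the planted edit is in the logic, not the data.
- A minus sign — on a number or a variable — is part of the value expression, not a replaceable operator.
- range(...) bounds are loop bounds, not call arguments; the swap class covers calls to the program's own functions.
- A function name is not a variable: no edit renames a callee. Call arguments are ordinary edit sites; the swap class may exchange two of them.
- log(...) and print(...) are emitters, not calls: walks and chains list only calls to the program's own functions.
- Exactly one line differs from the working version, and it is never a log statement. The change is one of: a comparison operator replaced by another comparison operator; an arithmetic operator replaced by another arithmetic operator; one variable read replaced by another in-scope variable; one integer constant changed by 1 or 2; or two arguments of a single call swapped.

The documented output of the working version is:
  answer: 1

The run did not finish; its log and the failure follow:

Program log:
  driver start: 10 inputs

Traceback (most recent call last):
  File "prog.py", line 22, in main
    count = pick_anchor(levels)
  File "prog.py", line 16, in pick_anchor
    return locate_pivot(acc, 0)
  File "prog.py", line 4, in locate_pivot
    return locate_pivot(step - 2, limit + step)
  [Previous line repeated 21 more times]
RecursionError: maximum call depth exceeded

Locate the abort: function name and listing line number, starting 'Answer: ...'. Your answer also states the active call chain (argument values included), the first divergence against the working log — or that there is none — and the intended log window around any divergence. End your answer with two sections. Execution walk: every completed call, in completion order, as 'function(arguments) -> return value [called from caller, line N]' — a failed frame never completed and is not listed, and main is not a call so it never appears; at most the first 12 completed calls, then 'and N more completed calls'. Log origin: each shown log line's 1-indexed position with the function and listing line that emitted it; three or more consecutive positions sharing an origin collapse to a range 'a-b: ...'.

Answer: the error was raised in locate_pivot, line 4.
Core observation: Every log line matches the working run — the failure is the only observable divergence.
Call chain: main -> pick_anchor([-5, 2, 8, -4, -3, -2, -5, 1, 0, 9]) (called at line 22) -> locate_pivot(72, 0) (called at line 16) -> locate_pivot(70, 72) (called at line 4) ×21.
First divergence: none — the logs agree in full.
Execution walk:
  mix_signals([-5, 2, 8, -4, -3, -2, -5, 1, 0, 9]) -> 9  [called from pick_anchor, line 14]
Origin of each log line:
  1: from main, line 21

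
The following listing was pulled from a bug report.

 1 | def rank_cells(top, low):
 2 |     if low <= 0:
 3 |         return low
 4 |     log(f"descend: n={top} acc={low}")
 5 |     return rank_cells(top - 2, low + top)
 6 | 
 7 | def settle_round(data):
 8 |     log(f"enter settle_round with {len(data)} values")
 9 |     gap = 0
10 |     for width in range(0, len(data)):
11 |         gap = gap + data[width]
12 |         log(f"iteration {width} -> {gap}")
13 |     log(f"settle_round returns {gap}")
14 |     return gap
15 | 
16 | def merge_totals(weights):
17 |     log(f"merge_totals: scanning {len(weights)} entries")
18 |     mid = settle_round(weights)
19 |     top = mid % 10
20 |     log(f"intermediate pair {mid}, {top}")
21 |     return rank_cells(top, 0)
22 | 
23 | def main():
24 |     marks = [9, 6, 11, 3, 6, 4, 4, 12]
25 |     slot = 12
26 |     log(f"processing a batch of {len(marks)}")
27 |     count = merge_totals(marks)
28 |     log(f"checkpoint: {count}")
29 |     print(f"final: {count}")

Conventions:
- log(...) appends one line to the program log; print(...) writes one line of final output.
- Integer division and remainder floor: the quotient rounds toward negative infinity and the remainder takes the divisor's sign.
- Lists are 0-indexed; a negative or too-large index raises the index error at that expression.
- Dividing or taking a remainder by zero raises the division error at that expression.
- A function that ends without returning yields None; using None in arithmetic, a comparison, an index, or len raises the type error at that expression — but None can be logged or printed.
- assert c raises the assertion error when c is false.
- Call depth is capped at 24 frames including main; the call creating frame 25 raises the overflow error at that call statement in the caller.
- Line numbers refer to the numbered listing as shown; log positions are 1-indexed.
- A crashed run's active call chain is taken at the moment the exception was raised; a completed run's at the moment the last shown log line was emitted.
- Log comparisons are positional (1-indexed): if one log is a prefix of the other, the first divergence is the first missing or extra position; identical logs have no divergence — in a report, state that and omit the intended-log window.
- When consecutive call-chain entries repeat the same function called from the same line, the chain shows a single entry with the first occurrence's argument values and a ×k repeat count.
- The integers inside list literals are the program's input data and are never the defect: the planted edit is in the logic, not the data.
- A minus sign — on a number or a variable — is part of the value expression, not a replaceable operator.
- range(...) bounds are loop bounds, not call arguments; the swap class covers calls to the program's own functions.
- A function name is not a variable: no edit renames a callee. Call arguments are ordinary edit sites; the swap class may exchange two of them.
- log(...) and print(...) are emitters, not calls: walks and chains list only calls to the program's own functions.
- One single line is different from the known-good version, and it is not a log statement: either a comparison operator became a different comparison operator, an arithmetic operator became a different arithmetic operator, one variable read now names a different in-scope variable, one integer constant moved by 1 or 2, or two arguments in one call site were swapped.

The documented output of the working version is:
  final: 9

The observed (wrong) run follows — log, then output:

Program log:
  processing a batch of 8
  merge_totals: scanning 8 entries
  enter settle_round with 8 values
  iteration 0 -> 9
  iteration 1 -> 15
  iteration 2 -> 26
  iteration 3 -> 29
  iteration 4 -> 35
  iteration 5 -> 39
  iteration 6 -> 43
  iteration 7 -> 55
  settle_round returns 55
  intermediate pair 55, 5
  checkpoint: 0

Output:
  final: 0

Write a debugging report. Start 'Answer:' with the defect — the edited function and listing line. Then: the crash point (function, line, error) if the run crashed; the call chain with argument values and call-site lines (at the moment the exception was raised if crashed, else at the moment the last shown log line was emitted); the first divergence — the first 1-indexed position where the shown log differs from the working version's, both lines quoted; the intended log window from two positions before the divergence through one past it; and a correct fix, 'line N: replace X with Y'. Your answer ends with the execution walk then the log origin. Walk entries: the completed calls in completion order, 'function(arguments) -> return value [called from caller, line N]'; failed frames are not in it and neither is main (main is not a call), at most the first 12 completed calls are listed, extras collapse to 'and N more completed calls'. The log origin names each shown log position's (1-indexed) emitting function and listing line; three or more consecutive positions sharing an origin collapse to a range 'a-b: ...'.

Answer: the defect is in rank_cells at line 2.
The tell: Position 14 is the first bad log line: 'checkpoint: 0' should read 'descend: n=5 acc=0'.
Call chain: main.
First divergence: position 14 — shown 'checkpoint: 0', intended 'descend: n=5 acc=0'.
Intended log window:
  12: settle_round returns 55
  13: intermediate pair 55, 5
  14: descend: n=5 acc=0
  15: descend: n=3 acc=5
Execution walk:
  settle_round([9, 6, 11, 3, 6, 4, 4, 12]) -> 55  [called from merge_totals, line 18]
  rank_cells(5, 0) -> 0  [called from merge_totals, line 21]
  merge_totals([9, 6, 11, 3, 6, 4, 4, 12]) -> 0  [called from main, line 27]
Log origin:
  1: emitted by main (line 26)
  2: emitted by merge_totals (line 17)
  3: emitted by settle_round (line 8)
  4-11: emitted by settle_round (line 12)
  12: emitted by settle_round (line 13)
  13: emitted by merge_totals (line 20)
  14: emitted by main (line 28)
A correct fix: line 2: replace `low` with `top`.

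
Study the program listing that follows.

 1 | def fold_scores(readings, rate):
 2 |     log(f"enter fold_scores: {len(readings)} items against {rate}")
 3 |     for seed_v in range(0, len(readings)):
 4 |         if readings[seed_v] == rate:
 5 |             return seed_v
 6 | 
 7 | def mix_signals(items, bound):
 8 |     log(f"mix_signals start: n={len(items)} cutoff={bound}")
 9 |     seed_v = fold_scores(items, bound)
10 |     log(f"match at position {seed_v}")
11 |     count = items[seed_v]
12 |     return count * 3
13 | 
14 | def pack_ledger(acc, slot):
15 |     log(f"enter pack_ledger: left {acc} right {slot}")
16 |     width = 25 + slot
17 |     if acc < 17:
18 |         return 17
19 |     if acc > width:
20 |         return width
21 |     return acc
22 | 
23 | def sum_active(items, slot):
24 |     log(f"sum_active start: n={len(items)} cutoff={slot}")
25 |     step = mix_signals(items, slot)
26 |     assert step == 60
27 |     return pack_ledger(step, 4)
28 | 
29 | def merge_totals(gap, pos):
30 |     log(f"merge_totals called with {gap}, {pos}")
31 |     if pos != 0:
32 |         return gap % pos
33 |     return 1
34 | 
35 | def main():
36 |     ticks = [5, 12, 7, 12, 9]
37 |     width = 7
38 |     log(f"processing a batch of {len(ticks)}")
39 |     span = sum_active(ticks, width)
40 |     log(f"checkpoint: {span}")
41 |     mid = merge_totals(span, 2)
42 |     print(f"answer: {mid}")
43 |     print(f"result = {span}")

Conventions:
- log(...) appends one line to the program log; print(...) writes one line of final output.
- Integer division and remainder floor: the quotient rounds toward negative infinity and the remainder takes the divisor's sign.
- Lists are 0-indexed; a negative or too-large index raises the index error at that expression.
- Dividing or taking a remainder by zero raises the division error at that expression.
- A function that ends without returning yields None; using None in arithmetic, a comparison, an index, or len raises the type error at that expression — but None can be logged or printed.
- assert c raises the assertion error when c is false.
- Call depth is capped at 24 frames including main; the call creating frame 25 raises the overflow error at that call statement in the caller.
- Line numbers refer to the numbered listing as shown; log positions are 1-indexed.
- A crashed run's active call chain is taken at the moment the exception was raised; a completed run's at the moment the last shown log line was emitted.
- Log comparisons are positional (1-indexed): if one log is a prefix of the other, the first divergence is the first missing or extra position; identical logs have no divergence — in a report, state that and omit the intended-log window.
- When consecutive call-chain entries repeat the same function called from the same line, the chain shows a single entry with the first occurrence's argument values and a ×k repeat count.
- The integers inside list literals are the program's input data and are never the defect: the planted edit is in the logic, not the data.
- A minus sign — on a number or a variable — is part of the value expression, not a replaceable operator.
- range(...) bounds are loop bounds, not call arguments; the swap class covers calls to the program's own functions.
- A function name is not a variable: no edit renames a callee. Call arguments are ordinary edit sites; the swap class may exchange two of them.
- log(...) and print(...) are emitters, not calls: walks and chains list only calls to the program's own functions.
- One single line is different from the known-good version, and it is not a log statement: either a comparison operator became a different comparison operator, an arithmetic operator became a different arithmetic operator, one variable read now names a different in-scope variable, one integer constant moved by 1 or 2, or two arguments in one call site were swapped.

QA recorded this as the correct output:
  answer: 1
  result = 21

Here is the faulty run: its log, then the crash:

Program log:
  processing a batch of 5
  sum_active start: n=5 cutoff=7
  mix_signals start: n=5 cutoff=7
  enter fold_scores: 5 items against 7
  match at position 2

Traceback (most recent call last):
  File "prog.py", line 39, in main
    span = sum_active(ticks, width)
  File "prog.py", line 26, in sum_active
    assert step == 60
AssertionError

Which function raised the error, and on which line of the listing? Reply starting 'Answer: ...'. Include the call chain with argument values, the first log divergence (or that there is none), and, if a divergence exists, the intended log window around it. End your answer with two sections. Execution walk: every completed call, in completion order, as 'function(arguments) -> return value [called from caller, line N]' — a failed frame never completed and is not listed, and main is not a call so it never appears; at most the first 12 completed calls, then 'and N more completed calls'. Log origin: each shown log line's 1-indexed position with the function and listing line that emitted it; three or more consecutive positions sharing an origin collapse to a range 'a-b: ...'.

Answer: the error was raised in sum_active, line 26.
The tell: The log ends early — 5 lines, where the working version next logs 'enter pack_ledger: left 21 right 4'.
Call chain: main -> sum_active([5, 12, 7, 12, 9], 7) (called at line 39).
First divergence: position 6 — after 5 matching lines the faulty run goes silent; intended next line 'enter pack_ledger: left 21 right 4'.
Intended log window:
  4: enter fold_scores: 5 items against 7
  5: match at position 2
  6: enter pack_ledger: left 21 right 4
  7: checkpoint: 21
Execution walk:
  fold_scores([5, 12, 7, 12, 9], 7) -> 2  [called from mix_signals, line 9]
  mix_signals([5, 12, 7, 12, 9], 7) -> 21  [called from sum_active, line 25]
Origin of each log line:
  1: emitted by main (line 38)
  2: emitted by sum_active (line 24)
  3: emitted by mix_signals (line 8)
  4: emitted by fold_scores (line 2)
  5: emitted by mix_signals (line 10)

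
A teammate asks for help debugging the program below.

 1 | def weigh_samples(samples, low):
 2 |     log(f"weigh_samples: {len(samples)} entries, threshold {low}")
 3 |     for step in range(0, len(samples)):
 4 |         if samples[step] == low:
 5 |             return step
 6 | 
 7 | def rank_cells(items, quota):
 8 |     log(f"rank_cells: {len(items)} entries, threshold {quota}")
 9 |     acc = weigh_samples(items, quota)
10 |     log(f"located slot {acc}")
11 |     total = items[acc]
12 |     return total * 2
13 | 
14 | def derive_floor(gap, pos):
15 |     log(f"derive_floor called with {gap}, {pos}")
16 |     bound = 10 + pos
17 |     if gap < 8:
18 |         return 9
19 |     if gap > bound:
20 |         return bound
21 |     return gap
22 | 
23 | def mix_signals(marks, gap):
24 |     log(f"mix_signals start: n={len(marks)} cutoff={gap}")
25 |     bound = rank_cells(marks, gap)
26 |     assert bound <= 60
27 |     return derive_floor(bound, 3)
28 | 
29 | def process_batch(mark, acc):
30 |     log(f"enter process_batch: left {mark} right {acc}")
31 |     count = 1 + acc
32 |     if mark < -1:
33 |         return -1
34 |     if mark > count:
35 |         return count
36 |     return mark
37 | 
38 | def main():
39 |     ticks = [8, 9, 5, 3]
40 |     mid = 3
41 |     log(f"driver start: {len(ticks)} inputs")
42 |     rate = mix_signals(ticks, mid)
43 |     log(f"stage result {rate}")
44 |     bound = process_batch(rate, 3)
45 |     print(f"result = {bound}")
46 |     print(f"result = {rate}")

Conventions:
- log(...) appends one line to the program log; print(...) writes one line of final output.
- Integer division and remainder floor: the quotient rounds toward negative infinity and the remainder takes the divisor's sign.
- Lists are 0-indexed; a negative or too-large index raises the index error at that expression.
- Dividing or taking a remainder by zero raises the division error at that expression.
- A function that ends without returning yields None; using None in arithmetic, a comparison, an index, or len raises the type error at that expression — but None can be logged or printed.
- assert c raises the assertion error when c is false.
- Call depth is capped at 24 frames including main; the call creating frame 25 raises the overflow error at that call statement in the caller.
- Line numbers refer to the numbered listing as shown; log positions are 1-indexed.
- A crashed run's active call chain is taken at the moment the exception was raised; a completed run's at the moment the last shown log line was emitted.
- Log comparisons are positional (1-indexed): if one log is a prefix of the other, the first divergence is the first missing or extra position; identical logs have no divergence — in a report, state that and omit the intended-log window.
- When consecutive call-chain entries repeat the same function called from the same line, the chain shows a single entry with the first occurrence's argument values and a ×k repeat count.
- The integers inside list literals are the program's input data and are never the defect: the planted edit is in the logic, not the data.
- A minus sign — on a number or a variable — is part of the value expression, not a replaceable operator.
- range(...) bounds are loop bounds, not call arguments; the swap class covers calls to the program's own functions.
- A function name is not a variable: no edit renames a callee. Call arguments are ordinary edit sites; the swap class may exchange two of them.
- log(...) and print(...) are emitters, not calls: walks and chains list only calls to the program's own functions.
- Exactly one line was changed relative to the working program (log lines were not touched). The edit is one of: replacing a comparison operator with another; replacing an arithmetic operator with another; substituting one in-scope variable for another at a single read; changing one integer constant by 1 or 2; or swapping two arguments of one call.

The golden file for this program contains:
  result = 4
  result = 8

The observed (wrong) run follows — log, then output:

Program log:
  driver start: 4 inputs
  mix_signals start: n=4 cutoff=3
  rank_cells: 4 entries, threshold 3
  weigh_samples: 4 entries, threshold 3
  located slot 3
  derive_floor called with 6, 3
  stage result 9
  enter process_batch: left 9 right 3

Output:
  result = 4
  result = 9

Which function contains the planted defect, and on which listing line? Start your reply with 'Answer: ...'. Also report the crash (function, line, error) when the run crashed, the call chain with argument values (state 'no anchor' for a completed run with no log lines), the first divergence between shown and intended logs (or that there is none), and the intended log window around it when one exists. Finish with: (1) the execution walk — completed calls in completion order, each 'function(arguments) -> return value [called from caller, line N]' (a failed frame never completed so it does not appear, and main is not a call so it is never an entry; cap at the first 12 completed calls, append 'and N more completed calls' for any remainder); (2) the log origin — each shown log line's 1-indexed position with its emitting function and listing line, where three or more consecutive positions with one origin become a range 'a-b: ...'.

Answer: the defect is in derive_floor at line 18.
The tell: Position 7 is the first bad log line: 'stage result 9' should read 'stage result 8'.
Call chain: main -> process_batch(9, 3) (called at line 44).
First divergence: position 7 — the shown line 'stage result 9' should read 'stage result 8'.
Intended log window:
  5: located slot 3
  6: derive_floor called with 6, 3
  7: stage result 8
  8: enter process_batch: left 8 right 3
Execution walk:
  weigh_samples([8, 9, 5, 3], 3) -> 3  [called from rank_cells, line 9]
  rank_cells([8, 9, 5, 3], 3) -> 6  [called from mix_signals, line 25]
  derive_floor(6, 3) -> 9  [called from mix_signals, line 27]
  mix_signals([8, 9, 5, 3], 3) -> 9  [called from main, line 42]
  process_batch(9, 3) -> 4  [called from main, line 44]
Log origin:
  1 — main, line 41
  2 — mix_signals, line 24
  3 — rank_cells, line 8
  4 — weigh_samples, line 2
  5 — rank_cells, line 10
  6 — derive_floor, line 15
  7 — main, line 43
  8 — process_batch, line 30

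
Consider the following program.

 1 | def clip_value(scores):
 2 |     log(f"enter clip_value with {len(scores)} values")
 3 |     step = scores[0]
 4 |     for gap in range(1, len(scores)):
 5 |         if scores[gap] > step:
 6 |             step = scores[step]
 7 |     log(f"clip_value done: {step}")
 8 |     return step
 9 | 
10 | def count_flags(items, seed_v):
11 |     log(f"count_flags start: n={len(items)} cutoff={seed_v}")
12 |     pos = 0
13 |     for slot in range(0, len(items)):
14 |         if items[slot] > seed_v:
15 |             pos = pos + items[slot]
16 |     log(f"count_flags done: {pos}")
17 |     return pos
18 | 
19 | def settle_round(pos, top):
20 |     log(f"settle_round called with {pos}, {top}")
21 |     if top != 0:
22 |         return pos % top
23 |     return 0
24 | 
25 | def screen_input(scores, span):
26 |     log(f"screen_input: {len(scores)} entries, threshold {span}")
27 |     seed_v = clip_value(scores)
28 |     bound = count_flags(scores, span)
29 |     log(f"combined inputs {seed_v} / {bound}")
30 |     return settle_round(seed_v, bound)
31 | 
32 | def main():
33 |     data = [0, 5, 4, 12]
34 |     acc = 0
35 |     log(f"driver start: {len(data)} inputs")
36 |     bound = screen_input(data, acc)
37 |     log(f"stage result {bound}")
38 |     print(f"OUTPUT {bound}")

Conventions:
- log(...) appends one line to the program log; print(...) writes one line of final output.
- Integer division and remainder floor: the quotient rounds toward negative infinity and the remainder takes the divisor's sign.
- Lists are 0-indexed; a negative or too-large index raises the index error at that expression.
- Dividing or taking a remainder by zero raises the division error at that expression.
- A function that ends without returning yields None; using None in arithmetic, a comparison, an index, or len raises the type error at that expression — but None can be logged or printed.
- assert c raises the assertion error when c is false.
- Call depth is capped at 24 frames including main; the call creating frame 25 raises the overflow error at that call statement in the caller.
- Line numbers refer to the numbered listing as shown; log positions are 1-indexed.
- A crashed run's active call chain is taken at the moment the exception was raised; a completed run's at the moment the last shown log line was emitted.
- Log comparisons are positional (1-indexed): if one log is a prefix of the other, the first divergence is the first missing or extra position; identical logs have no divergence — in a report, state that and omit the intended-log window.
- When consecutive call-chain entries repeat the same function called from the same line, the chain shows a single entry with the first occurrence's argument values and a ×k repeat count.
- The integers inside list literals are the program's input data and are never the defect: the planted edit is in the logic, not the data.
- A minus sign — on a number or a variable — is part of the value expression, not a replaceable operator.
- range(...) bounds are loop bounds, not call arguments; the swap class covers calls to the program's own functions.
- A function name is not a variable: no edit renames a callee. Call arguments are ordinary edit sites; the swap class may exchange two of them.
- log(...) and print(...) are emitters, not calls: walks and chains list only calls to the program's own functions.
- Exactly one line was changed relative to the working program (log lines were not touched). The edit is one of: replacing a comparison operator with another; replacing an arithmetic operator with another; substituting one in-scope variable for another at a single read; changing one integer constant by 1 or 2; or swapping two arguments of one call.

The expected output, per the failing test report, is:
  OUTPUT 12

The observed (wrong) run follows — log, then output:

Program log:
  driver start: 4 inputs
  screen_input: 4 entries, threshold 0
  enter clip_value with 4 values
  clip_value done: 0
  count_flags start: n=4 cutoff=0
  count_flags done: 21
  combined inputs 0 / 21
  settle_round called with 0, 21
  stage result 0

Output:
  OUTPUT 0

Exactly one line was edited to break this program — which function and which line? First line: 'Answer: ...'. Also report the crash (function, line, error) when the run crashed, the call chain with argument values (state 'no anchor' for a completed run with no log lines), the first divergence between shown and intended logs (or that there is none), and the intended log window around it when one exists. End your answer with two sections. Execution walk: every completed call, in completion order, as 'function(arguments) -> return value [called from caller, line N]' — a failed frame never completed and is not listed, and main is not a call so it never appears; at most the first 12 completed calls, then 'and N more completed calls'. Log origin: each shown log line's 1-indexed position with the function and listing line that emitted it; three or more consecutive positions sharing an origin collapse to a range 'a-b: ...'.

Answer: the defect is in clip_value at line 6.
The tell: The log first diverges at position 4: the faulty run prints 'clip_value done: 0' where the working version prints 'clip_value done: 12'.
Call chain: main.
First divergence: position 4; shown 'clip_value done: 0' vs intended 'clip_value done: 12'.
Intended log window:
  2: screen_input: 4 entries, threshold 0
  3: enter clip_value with 4 values
  4: clip_value done: 12
  5: count_flags start: n=4 cutoff=0
Execution walk:
  clip_value([0, 5, 4, 12]) -> 0  [called from screen_input, line 27]
  count_flags([0, 5, 4, 12], 0) -> 21  [called from screen_input, line 28]
  settle_round(0, 21) -> 0  [called from screen_input, line 30]
  screen_input([0, 5, 4, 12], 0) -> 0  [called from main, line 36]
Log line origins:
  1: emitted by main (line 35)
  2: emitted by screen_input (line 26)
  3: emitted by clip_value (line 2)
  4: emitted by clip_value (line 7)
  5: emitted by count_flags (line 11)
  6: emitted by count_flags (line 16)
  7: emitted by screen_input (line 29)
  8: emitted by settle_round (line 20)
  9: emitted by main (line 37)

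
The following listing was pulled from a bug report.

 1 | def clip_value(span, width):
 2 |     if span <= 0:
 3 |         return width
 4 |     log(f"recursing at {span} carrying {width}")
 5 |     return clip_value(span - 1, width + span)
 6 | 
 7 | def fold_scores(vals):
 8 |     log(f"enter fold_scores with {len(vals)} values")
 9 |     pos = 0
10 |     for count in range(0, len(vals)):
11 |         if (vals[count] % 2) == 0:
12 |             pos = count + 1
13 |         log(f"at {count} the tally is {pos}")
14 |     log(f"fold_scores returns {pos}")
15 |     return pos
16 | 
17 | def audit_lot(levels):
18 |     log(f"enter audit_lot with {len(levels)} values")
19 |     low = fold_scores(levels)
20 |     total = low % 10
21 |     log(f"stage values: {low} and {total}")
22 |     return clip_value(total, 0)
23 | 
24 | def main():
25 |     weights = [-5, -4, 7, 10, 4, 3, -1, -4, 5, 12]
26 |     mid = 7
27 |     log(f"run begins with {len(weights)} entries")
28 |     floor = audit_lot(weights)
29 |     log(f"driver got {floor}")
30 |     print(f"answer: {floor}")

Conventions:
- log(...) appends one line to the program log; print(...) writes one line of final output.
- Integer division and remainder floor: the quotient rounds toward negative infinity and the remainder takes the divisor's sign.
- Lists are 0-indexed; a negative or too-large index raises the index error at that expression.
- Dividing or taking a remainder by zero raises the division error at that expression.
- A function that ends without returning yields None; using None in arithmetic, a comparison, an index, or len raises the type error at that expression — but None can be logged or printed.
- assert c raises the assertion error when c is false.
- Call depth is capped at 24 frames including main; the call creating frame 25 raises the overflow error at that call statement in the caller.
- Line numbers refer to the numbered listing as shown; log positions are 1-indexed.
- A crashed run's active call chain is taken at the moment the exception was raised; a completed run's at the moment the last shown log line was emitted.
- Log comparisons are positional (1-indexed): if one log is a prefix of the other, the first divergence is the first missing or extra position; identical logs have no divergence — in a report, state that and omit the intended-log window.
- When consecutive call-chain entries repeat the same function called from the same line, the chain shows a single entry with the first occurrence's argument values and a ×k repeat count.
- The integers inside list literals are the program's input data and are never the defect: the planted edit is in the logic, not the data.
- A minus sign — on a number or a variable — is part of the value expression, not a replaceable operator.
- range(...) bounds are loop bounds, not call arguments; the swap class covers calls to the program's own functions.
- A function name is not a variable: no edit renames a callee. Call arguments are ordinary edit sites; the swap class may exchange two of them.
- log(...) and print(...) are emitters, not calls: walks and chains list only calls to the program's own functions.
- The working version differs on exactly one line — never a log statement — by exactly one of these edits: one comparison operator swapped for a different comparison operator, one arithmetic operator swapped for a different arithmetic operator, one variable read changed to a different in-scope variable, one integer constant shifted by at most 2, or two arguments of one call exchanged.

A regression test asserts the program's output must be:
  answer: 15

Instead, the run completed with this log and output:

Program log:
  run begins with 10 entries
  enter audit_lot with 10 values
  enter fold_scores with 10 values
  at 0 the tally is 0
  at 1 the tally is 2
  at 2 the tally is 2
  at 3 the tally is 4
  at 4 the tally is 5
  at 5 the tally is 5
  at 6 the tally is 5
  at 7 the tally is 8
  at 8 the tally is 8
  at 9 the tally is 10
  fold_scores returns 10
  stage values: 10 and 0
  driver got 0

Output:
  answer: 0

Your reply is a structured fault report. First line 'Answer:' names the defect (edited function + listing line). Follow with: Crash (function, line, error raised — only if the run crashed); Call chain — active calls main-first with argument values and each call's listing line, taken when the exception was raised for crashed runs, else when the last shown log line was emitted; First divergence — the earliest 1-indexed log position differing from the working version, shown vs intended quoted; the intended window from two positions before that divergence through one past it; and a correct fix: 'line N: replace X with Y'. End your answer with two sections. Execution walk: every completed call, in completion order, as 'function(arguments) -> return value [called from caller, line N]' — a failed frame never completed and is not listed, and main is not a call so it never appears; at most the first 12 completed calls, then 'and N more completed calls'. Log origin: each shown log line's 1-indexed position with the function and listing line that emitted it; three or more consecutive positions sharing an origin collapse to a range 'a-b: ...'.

Answer: the defect is in fold_scores at line 12.
Key observation: Log line 5 is where behavior first shows: 'at 1 the tally is 2' appears instead of 'at 1 the tally is 1'.
Call chain: main.
First divergence: position 5 — shown 'at 1 the tally is 2', intended 'at 1 the tally is 1'.
Intended log window:
  3: enter fold_scores with 10 values
  4: at 0 the tally is 0
  5: at 1 the tally is 1
  6: at 2 the tally is 1
Execution walk:
  fold_scores([-5, -4, 7, 10, 4, 3, -1, -4, 5, 12]) -> 10  [called from audit_lot, line 19]
  clip_value(0, 0) -> 0  [called from audit_lot, line 22]
  audit_lot([-5, -4, 7, 10, 4, 3, -1, -4, 5, 12]) -> 0  [called from main, line 28]
Log line origins:
  1 — main, line 27
  2 — audit_lot, line 18
  3 — fold_scores, line 8
  4-13 — fold_scores, line 13
  14 — fold_scores, line 14
  15 — audit_lot, line 21
  16 — main, line 29
A correct fix: line 12: replace `count` with `pos`.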